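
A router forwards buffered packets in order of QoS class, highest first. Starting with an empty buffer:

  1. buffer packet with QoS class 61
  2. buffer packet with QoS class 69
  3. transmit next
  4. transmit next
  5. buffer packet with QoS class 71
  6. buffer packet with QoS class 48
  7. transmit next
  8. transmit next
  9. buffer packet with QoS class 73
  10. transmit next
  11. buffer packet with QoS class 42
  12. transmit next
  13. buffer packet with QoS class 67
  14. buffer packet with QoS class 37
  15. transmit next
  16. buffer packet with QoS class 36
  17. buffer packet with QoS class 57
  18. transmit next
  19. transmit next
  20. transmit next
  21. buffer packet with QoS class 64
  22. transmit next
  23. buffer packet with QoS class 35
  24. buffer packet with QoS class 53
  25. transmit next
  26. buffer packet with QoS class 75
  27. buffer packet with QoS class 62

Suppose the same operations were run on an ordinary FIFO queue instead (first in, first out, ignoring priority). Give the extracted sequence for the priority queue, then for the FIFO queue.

insert 61 → {61}
insert 69 → {69, 61}
transmit next → 69; now {61}
transmit next → 61; now {}
insert 71 → {71}
insert 48 → {71, 48}
transmit next → 71; now {48}
transmit next → 48; now {}
insert 73 → {73}
transmit next → 73; now {}
insert 42 → {42}
transmit next → 42; now {}
insert 67 → {67}
insert 37 → {67, 37}
transmit next → 67; now {37}
insert 36 → {37, 36}
insert 57 → {57, 37, 36}
transmit next → 57; now {37, 36}
transmit next → 37; now {36}
transmit next → 36; now {}
insert 64 → {64}
transmit next → 64; now {}
insert 35 → {35}
insert 53 → {53, 35}
transmit next → 53; now {35}
insert 75 → {75, 35}
insert 62 → {75, 62, 35}

priority queue: [69, 61, 71, 48, 73, 42, 67, 57, 37, 36, 64, 53]; FIFO queue: [61, 69, 71, 48, 73, 42, 67, 37, 36, 57, 64, 35]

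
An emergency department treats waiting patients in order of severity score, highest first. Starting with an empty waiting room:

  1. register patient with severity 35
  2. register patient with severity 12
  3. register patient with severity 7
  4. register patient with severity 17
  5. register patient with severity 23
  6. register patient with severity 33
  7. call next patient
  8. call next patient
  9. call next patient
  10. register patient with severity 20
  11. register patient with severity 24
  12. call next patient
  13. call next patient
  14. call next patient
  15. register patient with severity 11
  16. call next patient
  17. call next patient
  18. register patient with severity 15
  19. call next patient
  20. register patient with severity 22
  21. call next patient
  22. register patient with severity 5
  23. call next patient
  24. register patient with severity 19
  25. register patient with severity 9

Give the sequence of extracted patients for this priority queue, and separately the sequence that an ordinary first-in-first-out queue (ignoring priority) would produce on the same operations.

insert 35 → {35}
insert 12 → {35, 12}
insert 7 → {35, 12, 7}
insert 17 → {35, 17, 12, 7}
insert 23 → {35, 23, 17, 12, 7}
insert 33 → {35, 33, 23, 17, 12, 7}
call next patient → 35; now {33, 23, 17, 12, 7}
call next patient → 33; now {23, 17, 12, 7}
call next patient → 23; now {17, 12, 7}
insert 20 → {20, 17, 12, 7}
insert 24 → {24, 20, 17, 12, 7}
call next patient → 24; now {20, 17, 12, 7}
call next patient → 20; now {17, 12, 7}
call next patient → 17; now {12, 7}
insert 11 → {12, 11, 7}
call next patient → 12; now {11, 7}
call next patient → 11; now {7}
insert 15 → {15, 7}
call next patient → 15; now {7}
insert 22 → {22, 7}
call next patient → 22; now {7}
insert 5 → {7, 5}
call next patient → 7; now {5}
insert 19 → {19, 5}
insert 9 → {19, 9, 5}

priority queue: 35 → 33 → 23 → 24 → 20 → 17 → 12 → 11 → 15 → 22 → 7; FIFO queue: [35, 12, 7, 17, 23, 33, 20, 24, 11, 15, 22]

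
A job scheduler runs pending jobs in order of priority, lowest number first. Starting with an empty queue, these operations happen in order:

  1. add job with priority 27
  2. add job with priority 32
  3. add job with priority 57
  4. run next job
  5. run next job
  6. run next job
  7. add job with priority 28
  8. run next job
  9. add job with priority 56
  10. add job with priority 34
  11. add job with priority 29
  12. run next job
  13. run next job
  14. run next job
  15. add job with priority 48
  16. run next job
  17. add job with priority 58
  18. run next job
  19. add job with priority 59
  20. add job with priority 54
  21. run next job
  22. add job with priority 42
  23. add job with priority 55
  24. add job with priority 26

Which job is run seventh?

56

insert 27 → {27}
insert 32 → {27, 32}
insert 57 → {27, 32, 57}
run next job → 27; now {32, 57}
run next job → 32; now {57}
run next job → 57; now {}
insert 28 → {28}
run next job → 28; now {}
insert 56 → {56}
insert 34 → {34, 56}
insert 29 → {29, 34, 56}
run next job → 29; now {34, 56}
run next job → 34; now {56}
run next job → 56; now {}
insert 48 → {48}
run next job → 48; now {}
insert 58 → {58}
run next job → 58; now {}
insert 59 → {59}
insert 54 → {54, 59}
run next job → 54; now {59}
insert 42 → {42, 59}
insert 55 → {42, 55, 59}
insert 26 → {26, 42, 55, 59}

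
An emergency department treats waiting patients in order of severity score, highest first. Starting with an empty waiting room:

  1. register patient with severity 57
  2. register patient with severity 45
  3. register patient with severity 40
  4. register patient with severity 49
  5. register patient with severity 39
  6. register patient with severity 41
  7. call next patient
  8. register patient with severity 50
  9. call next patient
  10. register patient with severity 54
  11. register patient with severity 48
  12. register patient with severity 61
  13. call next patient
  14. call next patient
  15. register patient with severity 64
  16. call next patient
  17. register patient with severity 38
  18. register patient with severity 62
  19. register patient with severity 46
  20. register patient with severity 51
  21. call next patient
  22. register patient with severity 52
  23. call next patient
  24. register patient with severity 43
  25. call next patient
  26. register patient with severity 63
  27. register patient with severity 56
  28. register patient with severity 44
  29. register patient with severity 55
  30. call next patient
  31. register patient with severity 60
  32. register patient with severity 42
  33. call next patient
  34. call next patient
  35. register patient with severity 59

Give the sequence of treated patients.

insert 57 → {57}
insert 45 → {57, 45}
insert 40 → {57, 45, 40}
insert 49 → {57, 49, 45, 40}
insert 39 → {57, 49, 45, 40, 39}
insert 41 → {57, 49, 45, 41, 40, 39}
call next patient → 57; now {49, 45, 41, 40, 39}
insert 50 → {50, 49, 45, 41, 40, 39}
call next patient → 50; now {49, 45, 41, 40, 39}
insert 54 → {54, 49, 45, 41, 40, 39}
insert 48 → {54, 49, 48, 45, 41, 40, 39}
insert 61 → {61, 54, 49, 48, 45, 41, 40, 39}
call next patient → 61; now {54, 49, 48, 45, 41, 40, 39}
call next patient → 54; now {49, 48, 45, 41, 40, 39}
insert 64 → {64, 49, 48, 45, 41, 40, 39}
call next patient → 64; now {49, 48, 45, 41, 40, 39}
insert 38 → {49, 48, 45, 41, 40, 39, 38}
insert 62 → {62, 49, 48, 45, 41, 40, 39, 38}
insert 46 → {62, 49, 48, 46, 45, 41, 40, 39, 38}
insert 51 → {62, 51, 49, 48, 46, 45, 41, 40, 39, 38}
call next patient → 62; now {51, 49, 48, 46, 45, 41, 40, 39, 38}
insert 52 → {52, 51, 49, 48, 46, 45, 41, 40, 39, 38}
call next patient → 52; now {51, 49, 48, 46, 45, 41, 40, 39, 38}
insert 43 → {51, 49, 48, 46, 45, 43, 41, 40, 39, 38}
call next patient → 51; now {49, 48, 46, 45, 43, 41, 40, 39, 38}
insert 63 → {63, 49, 48, 46, 45, 43, 41, 40, 39, 38}
insert 56 → {63, 56, 49, 48, 46, 45, 43, 41, 40, 39, 38}
insert 44 → {63, 56, 49, 48, 46, 45, 44, 43, 41, 40, 39, 38}
insert 55 → {63, 56, 55, 49, 48, 46, 45, 44, 43, 41, 40, 39, 38}
call next patient → 63; now {56, 55, 49, 48, 46, 45, 44, 43, 41, 40, 39, 38}
insert 60 → {60, 56, 55, 49, 48, 46, 45, 44, 43, 41, 40, 39, 38}
insert 42 → {60, 56, 55, 49, 48, 46, 45, 44, 43, 42, 41, 40, 39, 38}
call next patient → 60; now {56, 55, 49, 48, 46, 45, 44, 43, 42, 41, 40, 39, 38}
call next patient → 56; now {55, 49, 48, 46, 45, 44, 43, 42, 41, 40, 39, 38}
insert 59 → {59, 55, 49, 48, 46, 45, 44, 43, 42, 41, 40, 39, 38}

57 → 50 → 61 → 54 → 64 → 62 → 52 → 51 → 63 → 60 → 56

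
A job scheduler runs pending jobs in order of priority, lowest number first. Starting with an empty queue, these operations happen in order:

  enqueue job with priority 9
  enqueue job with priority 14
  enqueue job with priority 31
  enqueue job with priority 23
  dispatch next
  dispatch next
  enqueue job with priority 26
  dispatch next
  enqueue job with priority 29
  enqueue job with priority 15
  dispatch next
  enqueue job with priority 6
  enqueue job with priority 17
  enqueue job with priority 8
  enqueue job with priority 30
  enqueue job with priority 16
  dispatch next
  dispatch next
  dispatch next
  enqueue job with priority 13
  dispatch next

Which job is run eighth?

13

insert 9 → {9}
insert 14 → {9, 14}
insert 31 → {9, 14, 31}
insert 23 → {9, 14, 23, 31}
dispatch next → 9; now {14, 23, 31}
dispatch next → 14; now {23, 31}
insert 26 → {23, 26, 31}
dispatch next → 23; now {26, 31}
insert 29 → {26, 29, 31}
insert 15 → {15, 26, 29, 31}
dispatch next → 15; now {26, 29, 31}
insert 6 → {6, 26, 29, 31}
insert 17 → {6, 17, 26, 29, 31}
insert 8 → {6, 8, 17, 26, 29, 31}
insert 30 → {6, 8, 17, 26, 29, 30, 31}
insert 16 → {6, 8, 16, 17, 26, 29, 30, 31}
dispatch next → 6; now {8, 16, 17, 26, 29, 30, 31}
dispatch next → 8; now {16, 17, 26, 29, 30, 31}
dispatch next → 16; now {17, 26, 29, 30, 31}
insert 13 → {13, 17, 26, 29, 30, 31}
dispatch next → 13; now {17, 26, 29, 30, 31}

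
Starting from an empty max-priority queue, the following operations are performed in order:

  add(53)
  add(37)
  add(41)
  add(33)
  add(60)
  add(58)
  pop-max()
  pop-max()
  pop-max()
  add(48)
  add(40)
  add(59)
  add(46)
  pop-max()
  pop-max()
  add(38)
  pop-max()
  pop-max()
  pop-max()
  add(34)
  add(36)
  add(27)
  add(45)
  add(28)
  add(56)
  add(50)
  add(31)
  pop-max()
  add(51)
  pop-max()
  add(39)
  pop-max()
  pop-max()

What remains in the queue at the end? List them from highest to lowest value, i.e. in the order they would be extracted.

insert 53 → {53}
insert 37 → {53, 37}
insert 41 → {53, 41, 37}
insert 33 → {53, 41, 37, 33}
insert 60 → {60, 53, 41, 37, 33}
insert 58 → {60, 58, 53, 41, 37, 33}
pop-max → 60; now {58, 53, 41, 37, 33}
pop-max → 58; now {53, 41, 37, 33}
pop-max → 53; now {41, 37, 33}
insert 48 → {48, 41, 37, 33}
insert 40 → {48, 41, 40, 37, 33}
insert 59 → {59, 48, 41, 40, 37, 33}
insert 46 → {59, 48, 46, 41, 40, 37, 33}
pop-max → 59; now {48, 46, 41, 40, 37, 33}
pop-max → 48; now {46, 41, 40, 37, 33}
insert 38 → {46, 41, 40, 38, 37, 33}
pop-max → 46; now {41, 40, 38, 37, 33}
pop-max → 41; now {40, 38, 37, 33}
pop-max → 40; now {38, 37, 33}
insert 34 → {38, 37, 34, 33}
insert 36 → {38, 37, 36, 34, 33}
insert 27 → {38, 37, 36, 34, 33, 27}
insert 45 → {45, 38, 37, 36, 34, 33, 27}
insert 28 → {45, 38, 37, 36, 34, 33, 28, 27}
insert 56 → {56, 45, 38, 37, 36, 34, 33, 28, 27}
insert 50 → {56, 50, 45, 38, 37, 36, 34, 33, 28, 27}
insert 31 → {56, 50, 45, 38, 37, 36, 34, 33, 31, 28, 27}
pop-max → 56; now {50, 45, 38, 37, 36, 34, 33, 31, 28, 27}
insert 51 → {51, 50, 45, 38, 37, 36, 34, 33, 31, 28, 27}
pop-max → 51; now {50, 45, 38, 37, 36, 34, 33, 31, 28, 27}
insert 39 → {50, 45, 39, 38, 37, 36, 34, 33, 31, 28, 27}
pop-max → 50; now {45, 39, 38, 37, 36, 34, 33, 31, 28, 27}
pop-max → 45; now {39, 38, 37, 36, 34, 33, 31, 28, 27}

39, 38, 37, 36, 34, 33, 31, 28, 27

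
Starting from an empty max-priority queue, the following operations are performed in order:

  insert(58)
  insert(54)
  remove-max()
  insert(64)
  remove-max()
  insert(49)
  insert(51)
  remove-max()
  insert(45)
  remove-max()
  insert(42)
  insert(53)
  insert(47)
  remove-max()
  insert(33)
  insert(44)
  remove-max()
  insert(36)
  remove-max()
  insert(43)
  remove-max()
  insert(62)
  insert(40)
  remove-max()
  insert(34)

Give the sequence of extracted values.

insert 58 → {58}
insert 54 → {58, 54}
remove-max → 58; now {54}
insert 64 → {64, 54}
remove-max → 64; now {54}
insert 49 → {54, 49}
insert 51 → {54, 51, 49}
remove-max → 54; now {51, 49}
insert 45 → {51, 49, 45}
remove-max → 51; now {49, 45}
insert 42 → {49, 45, 42}
insert 53 → {53, 49, 45, 42}
insert 47 → {53, 49, 47, 45, 42}
remove-max → 53; now {49, 47, 45, 42}
insert 33 → {49, 47, 45, 42, 33}
insert 44 → {49, 47, 45, 44, 42, 33}
remove-max → 49; now {47, 45, 44, 42, 33}
insert 36 → {47, 45, 44, 42, 36, 33}
remove-max → 47; now {45, 44, 42, 36, 33}
insert 43 → {45, 44, 43, 42, 36, 33}
remove-max → 45; now {44, 43, 42, 36, 33}
insert 62 → {62, 44, 43, 42, 36, 33}
insert 40 → {62, 44, 43, 42, 40, 36, 33}
remove-max → 62; now {44, 43, 42, 40, 36, 33}
insert 34 → {44, 43, 42, 40, 36, 34, 33}

[58, 64, 54, 51, 53, 49, 47, 45, 62]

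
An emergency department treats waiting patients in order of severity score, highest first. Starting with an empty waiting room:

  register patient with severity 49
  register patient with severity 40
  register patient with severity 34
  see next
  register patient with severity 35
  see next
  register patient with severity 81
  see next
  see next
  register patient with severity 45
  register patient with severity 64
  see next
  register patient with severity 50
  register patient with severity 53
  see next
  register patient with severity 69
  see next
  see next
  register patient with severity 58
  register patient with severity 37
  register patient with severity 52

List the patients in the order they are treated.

49 → 40 → 81 → 35 → 64 → 53 → 69 → 50

insert 49 → {49}
insert 40 → {49, 40}
insert 34 → {49, 40, 34}
see next → 49; now {40, 34}
insert 35 → {40, 35, 34}
see next → 40; now {35, 34}
insert 81 → {81, 35, 34}
see next → 81; now {35, 34}
see next → 35; now {34}
insert 45 → {45, 34}
insert 64 → {64, 45, 34}
see next → 64; now {45, 34}
insert 50 → {50, 45, 34}
insert 53 → {53, 50, 45, 34}
see next → 53; now {50, 45, 34}
insert 69 → {69, 50, 45, 34}
see next → 69; now {50, 45, 34}
see next → 50; now {45, 34}
insert 58 → {58, 45, 34}
insert 37 → {58, 45, 37, 34}
insert 52 → {58, 52, 45, 37, 34}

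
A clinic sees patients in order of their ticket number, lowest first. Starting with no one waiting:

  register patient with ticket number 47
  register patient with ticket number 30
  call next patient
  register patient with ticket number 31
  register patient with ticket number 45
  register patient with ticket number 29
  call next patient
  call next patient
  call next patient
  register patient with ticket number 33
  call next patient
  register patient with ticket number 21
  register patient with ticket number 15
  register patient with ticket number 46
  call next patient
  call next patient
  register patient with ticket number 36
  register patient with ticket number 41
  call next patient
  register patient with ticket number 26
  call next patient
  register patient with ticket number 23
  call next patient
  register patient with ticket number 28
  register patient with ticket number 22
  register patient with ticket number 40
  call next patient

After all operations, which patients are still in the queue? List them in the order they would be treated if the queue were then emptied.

insert 47 → {47}
insert 30 → {30, 47}
call next patient → 30; now {47}
insert 31 → {31, 47}
insert 45 → {31, 45, 47}
insert 29 → {29, 31, 45, 47}
call next patient → 29; now {31, 45, 47}
call next patient → 31; now {45, 47}
call next patient → 45; now {47}
insert 33 → {33, 47}
call next patient → 33; now {47}
insert 21 → {21, 47}
insert 15 → {15, 21, 47}
insert 46 → {15, 21, 46, 47}
call next patient → 15; now {21, 46, 47}
call next patient → 21; now {46, 47}
insert 36 → {36, 46, 47}
insert 41 → {36, 41, 46, 47}
call next patient → 36; now {41, 46, 47}
insert 26 → {26, 41, 46, 47}
call next patient → 26; now {41, 46, 47}
insert 23 → {23, 41, 46, 47}
call next patient → 23; now {41, 46, 47}
insert 28 → {28, 41, 46, 47}
insert 22 → {22, 28, 41, 46, 47}
insert 40 → {22, 28, 40, 41, 46, 47}
call next patient → 22; now {28, 40, 41, 46, 47}

[28, 40, 41, 46, 47]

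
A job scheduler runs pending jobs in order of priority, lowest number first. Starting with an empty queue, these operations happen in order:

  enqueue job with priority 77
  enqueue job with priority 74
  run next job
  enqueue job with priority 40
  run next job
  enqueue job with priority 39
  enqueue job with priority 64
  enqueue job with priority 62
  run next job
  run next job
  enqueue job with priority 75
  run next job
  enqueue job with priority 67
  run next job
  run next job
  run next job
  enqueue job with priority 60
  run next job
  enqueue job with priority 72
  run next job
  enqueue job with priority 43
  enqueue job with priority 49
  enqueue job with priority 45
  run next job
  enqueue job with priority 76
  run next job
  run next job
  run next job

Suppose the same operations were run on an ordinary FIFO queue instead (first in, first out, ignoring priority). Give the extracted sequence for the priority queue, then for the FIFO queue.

insert 77 → {77}
insert 74 → {74, 77}
run next job → 74; now {77}
insert 40 → {40, 77}
run next job → 40; now {77}
insert 39 → {39, 77}
insert 64 → {39, 64, 77}
insert 62 → {39, 62, 64, 77}
run next job → 39; now {62, 64, 77}
run next job → 62; now {64, 77}
insert 75 → {64, 75, 77}
run next job → 64; now {75, 77}
insert 67 → {67, 75, 77}
run next job → 67; now {75, 77}
run next job → 75; now {77}
run next job → 77; now {}
insert 60 → {60}
run next job → 60; now {}
insert 72 → {72}
run next job → 72; now {}
insert 43 → {43}
insert 49 → {43, 49}
insert 45 → {43, 45, 49}
run next job → 43; now {45, 49}
insert 76 → {45, 49, 76}
run next job → 45; now {49, 76}
run next job → 49; now {76}
run next job → 76; now {}

priority queue: 74 → 40 → 39 → 62 → 64 → 67 → 75 → 77 → 60 → 72 → 43 → 45 → 49 → 76; FIFO queue: [77, 74, 40, 39, 64, 62, 75, 67, 60, 72, 43, 49, 45, 76]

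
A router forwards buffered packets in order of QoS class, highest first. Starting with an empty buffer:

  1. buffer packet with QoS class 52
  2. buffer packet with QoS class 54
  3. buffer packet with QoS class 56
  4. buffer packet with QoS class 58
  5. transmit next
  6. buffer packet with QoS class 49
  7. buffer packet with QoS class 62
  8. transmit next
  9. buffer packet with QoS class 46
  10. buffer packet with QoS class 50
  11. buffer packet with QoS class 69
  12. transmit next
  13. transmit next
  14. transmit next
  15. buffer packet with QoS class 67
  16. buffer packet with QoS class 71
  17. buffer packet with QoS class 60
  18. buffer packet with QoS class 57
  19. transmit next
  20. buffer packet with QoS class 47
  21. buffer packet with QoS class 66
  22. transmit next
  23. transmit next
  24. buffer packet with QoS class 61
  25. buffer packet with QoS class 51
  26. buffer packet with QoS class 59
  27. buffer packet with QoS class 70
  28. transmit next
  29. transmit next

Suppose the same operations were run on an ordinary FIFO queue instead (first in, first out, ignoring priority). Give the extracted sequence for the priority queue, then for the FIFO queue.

priority queue: [58, 62, 69, 56, 54, 71, 67, 66, 70, 61]; FIFO queue: 52, 54, 56, 58, 49, 62, 46, 50, 69, 67

insert 52 → {52}
insert 54 → {54, 52}
insert 56 → {56, 54, 52}
insert 58 → {58, 56, 54, 52}
transmit next → 58; now {56, 54, 52}
insert 49 → {56, 54, 52, 49}
insert 62 → {62, 56, 54, 52, 49}
transmit next → 62; now {56, 54, 52, 49}
insert 46 → {56, 54, 52, 49, 46}
insert 50 → {56, 54, 52, 50, 49, 46}
insert 69 → {69, 56, 54, 52, 50, 49, 46}
transmit next → 69; now {56, 54, 52, 50, 49, 46}
transmit next → 56; now {54, 52, 50, 49, 46}
transmit next → 54; now {52, 50, 49, 46}
insert 67 → {67, 52, 50, 49, 46}
insert 71 → {71, 67, 52, 50, 49, 46}
insert 60 → {71, 67, 60, 52, 50, 49, 46}
insert 57 → {71, 67, 60, 57, 52, 50, 49, 46}
transmit next → 71; now {67, 60, 57, 52, 50, 49, 46}
insert 47 → {67, 60, 57, 52, 50, 49, 47, 46}
insert 66 → {67, 66, 60, 57, 52, 50, 49, 47, 46}
transmit next → 67; now {66, 60, 57, 52, 50, 49, 47, 46}
transmit next → 66; now {60, 57, 52, 50, 49, 47, 46}
insert 61 → {61, 60, 57, 52, 50, 49, 47, 46}
insert 51 → {61, 60, 57, 52, 51, 50, 49, 47, 46}
insert 59 → {61, 60, 59, 57, 52, 51, 50, 49, 47, 46}
insert 70 → {70, 61, 60, 59, 57, 52, 51, 50, 49, 47, 46}
transmit next → 70; now {61, 60, 59, 57, 52, 51, 50, 49, 47, 46}
transmit next → 61; now {60, 59, 57, 52, 51, 50, 49, 47, 46}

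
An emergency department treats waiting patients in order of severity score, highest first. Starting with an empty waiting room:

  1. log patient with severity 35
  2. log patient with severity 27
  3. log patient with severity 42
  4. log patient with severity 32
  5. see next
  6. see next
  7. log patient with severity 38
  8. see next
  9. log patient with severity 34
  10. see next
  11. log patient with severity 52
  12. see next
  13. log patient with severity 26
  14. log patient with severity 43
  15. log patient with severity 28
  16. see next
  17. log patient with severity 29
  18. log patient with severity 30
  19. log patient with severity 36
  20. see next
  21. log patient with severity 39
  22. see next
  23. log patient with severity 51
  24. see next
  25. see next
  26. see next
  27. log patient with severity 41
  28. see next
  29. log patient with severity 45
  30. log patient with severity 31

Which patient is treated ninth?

51

insert 35 → {35}
insert 27 → {35, 27}
insert 42 → {42, 35, 27}
insert 32 → {42, 35, 32, 27}
see next → 42; now {35, 32, 27}
see next → 35; now {32, 27}
insert 38 → {38, 32, 27}
see next → 38; now {32, 27}
insert 34 → {34, 32, 27}
see next → 34; now {32, 27}
insert 52 → {52, 32, 27}
see next → 52; now {32, 27}
insert 26 → {32, 27, 26}
insert 43 → {43, 32, 27, 26}
insert 28 → {43, 32, 28, 27, 26}
see next → 43; now {32, 28, 27, 26}
insert 29 → {32, 29, 28, 27, 26}
insert 30 → {32, 30, 29, 28, 27, 26}
insert 36 → {36, 32, 30, 29, 28, 27, 26}
see next → 36; now {32, 30, 29, 28, 27, 26}
insert 39 → {39, 32, 30, 29, 28, 27, 26}
see next → 39; now {32, 30, 29, 28, 27, 26}
insert 51 → {51, 32, 30, 29, 28, 27, 26}
see next → 51; now {32, 30, 29, 28, 27, 26}
see next → 32; now {30, 29, 28, 27, 26}
see next → 30; now {29, 28, 27, 26}
insert 41 → {41, 29, 28, 27, 26}
see next → 41; now {29, 28, 27, 26}
insert 45 → {45, 29, 28, 27, 26}
insert 31 → {45, 31, 29, 28, 27, 26}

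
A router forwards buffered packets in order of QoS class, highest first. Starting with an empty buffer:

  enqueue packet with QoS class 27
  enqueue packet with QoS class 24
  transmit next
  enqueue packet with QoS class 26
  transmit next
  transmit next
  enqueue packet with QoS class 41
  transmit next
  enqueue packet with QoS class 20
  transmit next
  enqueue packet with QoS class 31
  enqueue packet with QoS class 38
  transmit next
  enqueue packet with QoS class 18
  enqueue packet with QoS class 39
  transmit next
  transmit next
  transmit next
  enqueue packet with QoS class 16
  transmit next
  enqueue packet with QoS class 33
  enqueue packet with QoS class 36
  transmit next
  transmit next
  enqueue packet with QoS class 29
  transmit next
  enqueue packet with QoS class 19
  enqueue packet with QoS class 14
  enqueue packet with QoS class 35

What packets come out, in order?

insert 27 → {27}
insert 24 → {27, 24}
transmit next → 27; now {24}
insert 26 → {26, 24}
transmit next → 26; now {24}
transmit next → 24; now {}
insert 41 → {41}
transmit next → 41; now {}
insert 20 → {20}
transmit next → 20; now {}
insert 31 → {31}
insert 38 → {38, 31}
transmit next → 38; now {31}
insert 18 → {31, 18}
insert 39 → {39, 31, 18}
transmit next → 39; now {31, 18}
transmit next → 31; now {18}
transmit next → 18; now {}
insert 16 → {16}
transmit next → 16; now {}
insert 33 → {33}
insert 36 → {36, 33}
transmit next → 36; now {33}
transmit next → 33; now {}
insert 29 → {29}
transmit next → 29; now {}
insert 19 → {19}
insert 14 → {19, 14}
insert 35 → {35, 19, 14}

27, 26, 24, 41, 20, 38, 39, 31, 18, 16, 36, 33, 29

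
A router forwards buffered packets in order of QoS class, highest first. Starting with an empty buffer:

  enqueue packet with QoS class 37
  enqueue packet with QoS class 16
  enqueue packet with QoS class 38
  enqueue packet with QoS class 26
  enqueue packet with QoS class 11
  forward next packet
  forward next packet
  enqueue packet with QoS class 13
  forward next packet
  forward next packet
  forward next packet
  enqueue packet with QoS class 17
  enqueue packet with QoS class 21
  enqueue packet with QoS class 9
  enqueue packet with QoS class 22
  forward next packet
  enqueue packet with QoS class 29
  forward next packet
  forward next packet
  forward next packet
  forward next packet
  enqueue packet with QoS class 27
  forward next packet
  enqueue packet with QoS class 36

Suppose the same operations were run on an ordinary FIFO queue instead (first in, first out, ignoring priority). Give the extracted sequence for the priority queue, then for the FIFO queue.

priority queue: [38, 37, 26, 16, 13, 22, 29, 21, 17, 11, 27]; FIFO queue: 37 → 16 → 38 → 26 → 11 → 13 → 17 → 21 → 9 → 22 → 29

insert 37 → {37}
insert 16 → {37, 16}
insert 38 → {38, 37, 16}
insert 26 → {38, 37, 26, 16}
insert 11 → {38, 37, 26, 16, 11}
forward next packet → 38; now {37, 26, 16, 11}
forward next packet → 37; now {26, 16, 11}
insert 13 → {26, 16, 13, 11}
forward next packet → 26; now {16, 13, 11}
forward next packet → 16; now {13, 11}
forward next packet → 13; now {11}
insert 17 → {17, 11}
insert 21 → {21, 17, 11}
insert 9 → {21, 17, 11, 9}
insert 22 → {22, 21, 17, 11, 9}
forward next packet → 22; now {21, 17, 11, 9}
insert 29 → {29, 21, 17, 11, 9}
forward next packet → 29; now {21, 17, 11, 9}
forward next packet → 21; now {17, 11, 9}
forward next packet → 17; now {11, 9}
forward next packet → 11; now {9}
insert 27 → {27, 9}
forward next packet → 27; now {9}
insert 36 → {36, 9}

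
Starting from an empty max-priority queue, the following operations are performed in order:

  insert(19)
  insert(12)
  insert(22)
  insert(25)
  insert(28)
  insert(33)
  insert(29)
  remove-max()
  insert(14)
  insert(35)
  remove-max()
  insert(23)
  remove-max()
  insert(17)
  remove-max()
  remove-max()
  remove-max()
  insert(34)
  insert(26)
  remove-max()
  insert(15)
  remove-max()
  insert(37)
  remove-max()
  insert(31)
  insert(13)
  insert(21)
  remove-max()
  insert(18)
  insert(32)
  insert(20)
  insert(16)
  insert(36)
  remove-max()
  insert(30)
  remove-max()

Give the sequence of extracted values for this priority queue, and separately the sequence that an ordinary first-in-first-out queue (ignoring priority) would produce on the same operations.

insert 19 → {19}
insert 12 → {19, 12}
insert 22 → {22, 19, 12}
insert 25 → {25, 22, 19, 12}
insert 28 → {28, 25, 22, 19, 12}
insert 33 → {33, 28, 25, 22, 19, 12}
insert 29 → {33, 29, 28, 25, 22, 19, 12}
remove-max → 33; now {29, 28, 25, 22, 19, 12}
insert 14 → {29, 28, 25, 22, 19, 14, 12}
insert 35 → {35, 29, 28, 25, 22, 19, 14, 12}
remove-max → 35; now {29, 28, 25, 22, 19, 14, 12}
insert 23 → {29, 28, 25, 23, 22, 19, 14, 12}
remove-max → 29; now {28, 25, 23, 22, 19, 14, 12}
insert 17 → {28, 25, 23, 22, 19, 17, 14, 12}
remove-max → 28; now {25, 23, 22, 19, 17, 14, 12}
remove-max → 25; now {23, 22, 19, 17, 14, 12}
remove-max → 23; now {22, 19, 17, 14, 12}
insert 34 → {34, 22, 19, 17, 14, 12}
insert 26 → {34, 26, 22, 19, 17, 14, 12}
remove-max → 34; now {26, 22, 19, 17, 14, 12}
insert 15 → {26, 22, 19, 17, 15, 14, 12}
remove-max → 26; now {22, 19, 17, 15, 14, 12}
insert 37 → {37, 22, 19, 17, 15, 14, 12}
remove-max → 37; now {22, 19, 17, 15, 14, 12}
insert 31 → {31, 22, 19, 17, 15, 14, 12}
insert 13 → {31, 22, 19, 17, 15, 14, 13, 12}
insert 21 → {31, 22, 21, 19, 17, 15, 14, 13, 12}
remove-max → 31; now {22, 21, 19, 17, 15, 14, 13, 12}
insert 18 → {22, 21, 19, 18, 17, 15, 14, 13, 12}
insert 32 → {32, 22, 21, 19, 18, 17, 15, 14, 13, 12}
insert 20 → {32, 22, 21, 20, 19, 18, 17, 15, 14, 13, 12}
insert 16 → {32, 22, 21, 20, 19, 18, 17, 16, 15, 14, 13, 12}
insert 36 → {36, 32, 22, 21, 20, 19, 18, 17, 16, 15, 14, 13, 12}
remove-max → 36; now {32, 22, 21, 20, 19, 18, 17, 16, 15, 14, 13, 12}
insert 30 → {32, 30, 22, 21, 20, 19, 18, 17, 16, 15, 14, 13, 12}
remove-max → 32; now {30, 22, 21, 20, 19, 18, 17, 16, 15, 14, 13, 12}

priority queue: 33, 35, 29, 28, 25, 23, 34, 26, 37, 31, 36, 32; FIFO queue: 19, 12, 22, 25, 28, 33, 29, 14, 35, 23, 17, 34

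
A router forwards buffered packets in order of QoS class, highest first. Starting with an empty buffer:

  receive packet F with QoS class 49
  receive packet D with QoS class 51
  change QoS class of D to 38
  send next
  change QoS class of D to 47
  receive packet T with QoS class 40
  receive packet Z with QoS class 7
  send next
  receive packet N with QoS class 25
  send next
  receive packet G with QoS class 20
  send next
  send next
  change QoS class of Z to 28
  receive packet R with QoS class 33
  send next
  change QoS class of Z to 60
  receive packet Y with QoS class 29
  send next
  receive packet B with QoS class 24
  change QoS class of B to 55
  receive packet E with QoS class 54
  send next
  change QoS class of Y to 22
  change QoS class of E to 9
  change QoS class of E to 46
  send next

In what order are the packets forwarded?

add F (QoS class 49) → {F:49}
add D (QoS class 51) → {D:51, F:49}
update D to QoS class 38 → {F:49, D:38}
send next → F; now {D:38}
update D to QoS class 47 → {D:47}
add T (QoS class 40) → {D:47, T:40}
add Z (QoS class 7) → {D:47, T:40, Z:7}
send next → D; now {T:40, Z:7}
add N (QoS class 25) → {T:40, N:25, Z:7}
send next → T; now {N:25, Z:7}
add G (QoS class 20) → {N:25, G:20, Z:7}
send next → N; now {G:20, Z:7}
send next → G; now {Z:7}
update Z to QoS class 28 → {Z:28}
add R (QoS class 33) → {R:33, Z:28}
send next → R; now {Z:28}
update Z to QoS class 60 → {Z:60}
add Y (QoS class 29) → {Z:60, Y:29}
send next → Z; now {Y:29}
add B (QoS class 24) → {Y:29, B:24}
update B to QoS class 55 → {B:55, Y:29}
add E (QoS class 54) → {B:55, E:54, Y:29}
send next → B; now {E:54, Y:29}
update Y to QoS class 22 → {E:54, Y:22}
update E to QoS class 9 → {Y:22, E:9}
update E to QoS class 46 → {E:46, Y:22}
send next → E; now {Y:22}

[F, D, T, N, G, R, Z, B, E]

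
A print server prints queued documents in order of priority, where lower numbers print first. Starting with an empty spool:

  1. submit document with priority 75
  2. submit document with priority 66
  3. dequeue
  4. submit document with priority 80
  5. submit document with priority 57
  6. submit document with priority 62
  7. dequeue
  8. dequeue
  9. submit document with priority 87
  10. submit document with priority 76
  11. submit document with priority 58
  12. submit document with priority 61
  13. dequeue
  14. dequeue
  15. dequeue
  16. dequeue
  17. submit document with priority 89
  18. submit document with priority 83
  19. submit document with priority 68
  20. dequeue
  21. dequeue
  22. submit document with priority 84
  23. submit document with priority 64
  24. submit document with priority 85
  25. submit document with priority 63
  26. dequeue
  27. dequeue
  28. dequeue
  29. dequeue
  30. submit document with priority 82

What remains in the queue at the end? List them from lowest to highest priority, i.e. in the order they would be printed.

insert 75 → {75}
insert 66 → {66, 75}
dequeue → 66; now {75}
insert 80 → {75, 80}
insert 57 → {57, 75, 80}
insert 62 → {57, 62, 75, 80}
dequeue → 57; now {62, 75, 80}
dequeue → 62; now {75, 80}
insert 87 → {75, 80, 87}
insert 76 → {75, 76, 80, 87}
insert 58 → {58, 75, 76, 80, 87}
insert 61 → {58, 61, 75, 76, 80, 87}
dequeue → 58; now {61, 75, 76, 80, 87}
dequeue → 61; now {75, 76, 80, 87}
dequeue → 75; now {76, 80, 87}
dequeue → 76; now {80, 87}
insert 89 → {80, 87, 89}
insert 83 → {80, 83, 87, 89}
insert 68 → {68, 80, 83, 87, 89}
dequeue → 68; now {80, 83, 87, 89}
dequeue → 80; now {83, 87, 89}
insert 84 → {83, 84, 87, 89}
insert 64 → {64, 83, 84, 87, 89}
insert 85 → {64, 83, 84, 85, 87, 89}
insert 63 → {63, 64, 83, 84, 85, 87, 89}
dequeue → 63; now {64, 83, 84, 85, 87, 89}
dequeue → 64; now {83, 84, 85, 87, 89}
dequeue → 83; now {84, 85, 87, 89}
dequeue → 84; now {85, 87, 89}
insert 82 → {82, 85, 87, 89}

[82, 85, 87, 89]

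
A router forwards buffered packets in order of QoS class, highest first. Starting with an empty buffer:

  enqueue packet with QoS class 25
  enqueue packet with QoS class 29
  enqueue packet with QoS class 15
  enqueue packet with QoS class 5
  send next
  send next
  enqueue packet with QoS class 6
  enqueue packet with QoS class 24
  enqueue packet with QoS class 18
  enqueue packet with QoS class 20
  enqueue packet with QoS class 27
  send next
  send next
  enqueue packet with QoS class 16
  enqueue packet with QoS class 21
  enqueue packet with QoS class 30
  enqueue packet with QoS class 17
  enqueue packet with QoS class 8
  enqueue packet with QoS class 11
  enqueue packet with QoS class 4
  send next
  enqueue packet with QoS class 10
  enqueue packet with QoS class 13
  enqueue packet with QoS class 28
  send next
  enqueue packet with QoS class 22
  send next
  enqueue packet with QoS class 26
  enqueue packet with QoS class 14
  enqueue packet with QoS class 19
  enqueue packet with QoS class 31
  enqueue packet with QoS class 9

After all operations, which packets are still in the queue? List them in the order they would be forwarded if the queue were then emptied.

insert 25 → {25}
insert 29 → {29, 25}
insert 15 → {29, 25, 15}
insert 5 → {29, 25, 15, 5}
send next → 29; now {25, 15, 5}
send next → 25; now {15, 5}
insert 6 → {15, 6, 5}
insert 24 → {24, 15, 6, 5}
insert 18 → {24, 18, 15, 6, 5}
insert 20 → {24, 20, 18, 15, 6, 5}
insert 27 → {27, 24, 20, 18, 15, 6, 5}
send next → 27; now {24, 20, 18, 15, 6, 5}
send next → 24; now {20, 18, 15, 6, 5}
insert 16 → {20, 18, 16, 15, 6, 5}
insert 21 → {21, 20, 18, 16, 15, 6, 5}
insert 30 → {30, 21, 20, 18, 16, 15, 6, 5}
insert 17 → {30, 21, 20, 18, 17, 16, 15, 6, 5}
insert 8 → {30, 21, 20, 18, 17, 16, 15, 8, 6, 5}
insert 11 → {30, 21, 20, 18, 17, 16, 15, 11, 8, 6, 5}
insert 4 → {30, 21, 20, 18, 17, 16, 15, 11, 8, 6, 5, 4}
send next → 30; now {21, 20, 18, 17, 16, 15, 11, 8, 6, 5, 4}
insert 10 → {21, 20, 18, 17, 16, 15, 11, 10, 8, 6, 5, 4}
insert 13 → {21, 20, 18, 17, 16, 15, 13, 11, 10, 8, 6, 5, 4}
insert 28 → {28, 21, 20, 18, 17, 16, 15, 13, 11, 10, 8, 6, 5, 4}
send next → 28; now {21, 20, 18, 17, 16, 15, 13, 11, 10, 8, 6, 5, 4}
insert 22 → {22, 21, 20, 18, 17, 16, 15, 13, 11, 10, 8, 6, 5, 4}
send next → 22; now {21, 20, 18, 17, 16, 15, 13, 11, 10, 8, 6, 5, 4}
insert 26 → {26, 21, 20, 18, 17, 16, 15, 13, 11, 10, 8, 6, 5, 4}
insert 14 → {26, 21, 20, 18, 17, 16, 15, 14, 13, 11, 10, 8, 6, 5, 4}
insert 19 → {26, 21, 20, 19, 18, 17, 16, 15, 14, 13, 11, 10, 8, 6, 5, 4}
insert 31 → {31, 26, 21, 20, 19, 18, 17, 16, 15, 14, 13, 11, 10, 8, 6, 5, 4}
insert 9 → {31, 26, 21, 20, 19, 18, 17, 16, 15, 14, 13, 11, 10, 9, 8, 6, 5, 4}

[31, 26, 21, 20, 19, 18, 17, 16, 15, 14, 13, 11, 10, 9, 8, 6, 5, 4]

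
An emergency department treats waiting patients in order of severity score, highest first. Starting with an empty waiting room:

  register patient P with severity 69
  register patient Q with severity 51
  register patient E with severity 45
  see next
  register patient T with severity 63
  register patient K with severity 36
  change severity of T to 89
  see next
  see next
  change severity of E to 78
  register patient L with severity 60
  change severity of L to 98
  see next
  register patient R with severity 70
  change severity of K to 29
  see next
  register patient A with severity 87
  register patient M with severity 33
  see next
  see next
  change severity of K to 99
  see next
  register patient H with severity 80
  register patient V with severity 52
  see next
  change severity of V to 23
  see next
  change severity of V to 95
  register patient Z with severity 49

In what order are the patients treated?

[P, T, Q, L, E, A, R, K, H, M]

add P (severity 69) → {P:69}
add Q (severity 51) → {P:69, Q:51}
add E (severity 45) → {P:69, Q:51, E:45}
see next → P; now {Q:51, E:45}
add T (severity 63) → {T:63, Q:51, E:45}
add K (severity 36) → {T:63, Q:51, E:45, K:36}
update T to severity 89 → {T:89, Q:51, E:45, K:36}
see next → T; now {Q:51, E:45, K:36}
see next → Q; now {E:45, K:36}
update E to severity 78 → {E:78, K:36}
add L (severity 60) → {E:78, L:60, K:36}
update L to severity 98 → {L:98, E:78, K:36}
see next → L; now {E:78, K:36}
add R (severity 70) → {E:78, R:70, K:36}
update K to severity 29 → {E:78, R:70, K:29}
see next → E; now {R:70, K:29}
add A (severity 87) → {A:87, R:70, K:29}
add M (severity 33) → {A:87, R:70, M:33, K:29}
see next → A; now {R:70, M:33, K:29}
see next → R; now {M:33, K:29}
update K to severity 99 → {K:99, M:33}
see next → K; now {M:33}
add H (severity 80) → {H:80, M:33}
add V (severity 52) → {H:80, V:52, M:33}
see next → H; now {V:52, M:33}
update V to severity 23 → {M:33, V:23}
see next → M; now {V:23}
update V to severity 95 → {V:95}
add Z (severity 49) → {V:95, Z:49}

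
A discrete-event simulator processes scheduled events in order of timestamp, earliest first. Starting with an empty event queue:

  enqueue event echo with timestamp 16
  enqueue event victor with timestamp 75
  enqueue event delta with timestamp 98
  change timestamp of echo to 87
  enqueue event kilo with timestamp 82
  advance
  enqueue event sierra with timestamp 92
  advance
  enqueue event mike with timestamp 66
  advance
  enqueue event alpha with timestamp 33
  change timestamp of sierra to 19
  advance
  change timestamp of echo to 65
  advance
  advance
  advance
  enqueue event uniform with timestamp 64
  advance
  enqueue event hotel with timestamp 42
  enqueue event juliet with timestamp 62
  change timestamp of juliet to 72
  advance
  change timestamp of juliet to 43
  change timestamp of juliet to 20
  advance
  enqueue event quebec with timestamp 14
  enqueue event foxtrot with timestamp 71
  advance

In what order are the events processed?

victor, kilo, mike, sierra, alpha, echo, delta, uniform, hotel, juliet, quebec

add echo (timestamp 16) → {echo:16}
add victor (timestamp 75) → {echo:16, victor:75}
add delta (timestamp 98) → {echo:16, victor:75, delta:98}
update echo to timestamp 87 → {victor:75, echo:87, delta:98}
add kilo (timestamp 82) → {victor:75, kilo:82, echo:87, delta:98}
advance → victor; now {kilo:82, echo:87, delta:98}
add sierra (timestamp 92) → {kilo:82, echo:87, sierra:92, delta:98}
advance → kilo; now {echo:87, sierra:92, delta:98}
add mike (timestamp 66) → {mike:66, echo:87, sierra:92, delta:98}
advance → mike; now {echo:87, sierra:92, delta:98}
add alpha (timestamp 33) → {alpha:33, echo:87, sierra:92, delta:98}
update sierra to timestamp 19 → {sierra:19, alpha:33, echo:87, delta:98}
advance → sierra; now {alpha:33, echo:87, delta:98}
update echo to timestamp 65 → {alpha:33, echo:65, delta:98}
advance → alpha; now {echo:65, delta:98}
advance → echo; now {delta:98}
advance → delta; now {}
add uniform (timestamp 64) → {uniform:64}
advance → uniform; now {}
add hotel (timestamp 42) → {hotel:42}
add juliet (timestamp 62) → {hotel:42, juliet:62}
update juliet to timestamp 72 → {hotel:42, juliet:72}
advance → hotel; now {juliet:72}
update juliet to timestamp 43 → {juliet:43}
update juliet to timestamp 20 → {juliet:20}
advance → juliet; now {}
add quebec (timestamp 14) → {quebec:14}
add foxtrot (timestamp 71) → {quebec:14, foxtrot:71}
advance → quebec; now {foxtrot:71}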